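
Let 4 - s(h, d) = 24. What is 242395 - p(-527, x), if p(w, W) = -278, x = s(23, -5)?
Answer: 242673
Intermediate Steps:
s(h, d) = -20 (s(h, d) = 4 - 1*24 = 4 - 24 = -20)
x = -20
242395 - p(-527, x) = 242395 - 1*(-278) = 242395 + 278 = 242673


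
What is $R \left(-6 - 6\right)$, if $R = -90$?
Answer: $1080$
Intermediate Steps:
$R \left(-6 - 6\right) = - 90 \left(-6 - 6\right) = \left(-90\right) \left(-12\right) = 1080$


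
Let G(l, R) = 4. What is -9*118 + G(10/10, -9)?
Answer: -1058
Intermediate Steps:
-9*118 + G(10/10, -9) = -9*118 + 4 = -1062 + 4 = -1058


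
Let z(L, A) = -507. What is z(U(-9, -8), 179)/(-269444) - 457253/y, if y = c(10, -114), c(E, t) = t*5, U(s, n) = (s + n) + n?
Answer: 61602183161/76791540 ≈ 802.20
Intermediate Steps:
U(s, n) = s + 2*n (U(s, n) = (n + s) + n = s + 2*n)
c(E, t) = 5*t
y = -570 (y = 5*(-114) = -570)
z(U(-9, -8), 179)/(-269444) - 457253/y = -507/(-269444) - 457253/(-570) = -507*(-1/269444) - 457253*(-1/570) = 507/269444 + 457253/570 = 61602183161/76791540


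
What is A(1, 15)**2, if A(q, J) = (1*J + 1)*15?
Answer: 57600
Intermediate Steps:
A(q, J) = 15 + 15*J (A(q, J) = (J + 1)*15 = (1 + J)*15 = 15 + 15*J)
A(1, 15)**2 = (15 + 15*15)**2 = (15 + 225)**2 = 240**2 = 57600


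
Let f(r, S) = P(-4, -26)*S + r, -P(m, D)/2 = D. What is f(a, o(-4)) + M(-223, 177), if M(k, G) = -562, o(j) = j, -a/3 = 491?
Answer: -2243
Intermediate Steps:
a = -1473 (a = -3*491 = -1473)
P(m, D) = -2*D
f(r, S) = r + 52*S (f(r, S) = (-2*(-26))*S + r = 52*S + r = r + 52*S)
f(a, o(-4)) + M(-223, 177) = (-1473 + 52*(-4)) - 562 = (-1473 - 208) - 562 = -1681 - 562 = -2243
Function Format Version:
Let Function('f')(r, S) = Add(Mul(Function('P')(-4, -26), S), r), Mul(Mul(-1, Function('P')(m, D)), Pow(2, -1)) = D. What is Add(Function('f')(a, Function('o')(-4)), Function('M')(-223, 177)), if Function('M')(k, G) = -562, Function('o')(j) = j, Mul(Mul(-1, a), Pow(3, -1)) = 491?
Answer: -2243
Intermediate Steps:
a = -1473 (a = Mul(-3, 491) = -1473)
Function('P')(m, D) = Mul(-2, D)
Function('f')(r, S) = Add(r, Mul(52, S)) (Function('f')(r, S) = Add(Mul(Mul(-2, -26), S), r) = Add(Mul(52, S), r) = Add(r, Mul(52, S)))
Add(Function('f')(a, Function('o')(-4)), Function('M')(-223, 177)) = Add(Add(-1473, Mul(52, -4)), -562) = Add(Add(-1473, -208), -562) = Add(-1681, -562) = -2243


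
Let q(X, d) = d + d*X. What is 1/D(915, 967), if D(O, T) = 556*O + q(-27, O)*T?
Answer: -1/22496190 ≈ -4.4452e-8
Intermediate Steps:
q(X, d) = d + X*d
D(O, T) = 556*O - 26*O*T (D(O, T) = 556*O + (O*(1 - 27))*T = 556*O + (O*(-26))*T = 556*O + (-26*O)*T = 556*O - 26*O*T)
1/D(915, 967) = 1/(2*915*(278 - 13*967)) = 1/(2*915*(278 - 12571)) = 1/(2*915*(-12293)) = 1/(-22496190) = -1/22496190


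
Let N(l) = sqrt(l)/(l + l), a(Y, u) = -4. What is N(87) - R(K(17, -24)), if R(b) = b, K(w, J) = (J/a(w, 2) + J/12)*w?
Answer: -68 + sqrt(87)/174 ≈ -67.946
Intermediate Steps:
K(w, J) = -J*w/6 (K(w, J) = (J/(-4) + J/12)*w = (J*(-1/4) + J*(1/12))*w = (-J/4 + J/12)*w = (-J/6)*w = -J*w/6)
N(l) = 1/(2*sqrt(l)) (N(l) = sqrt(l)/((2*l)) = (1/(2*l))*sqrt(l) = 1/(2*sqrt(l)))
N(87) - R(K(17, -24)) = 1/(2*sqrt(87)) - (-1)*(-24)*17/6 = (sqrt(87)/87)/2 - 1*68 = sqrt(87)/174 - 68 = -68 + sqrt(87)/174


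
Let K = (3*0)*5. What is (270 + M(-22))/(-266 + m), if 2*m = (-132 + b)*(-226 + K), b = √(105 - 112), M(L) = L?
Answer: 3633200/214711883 + 28024*I*√7/214711883 ≈ 0.016921 + 0.00034532*I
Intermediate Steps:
K = 0 (K = 0*5 = 0)
b = I*√7 (b = √(-7) = I*√7 ≈ 2.6458*I)
m = 14916 - 113*I*√7 (m = ((-132 + I*√7)*(-226 + 0))/2 = ((-132 + I*√7)*(-226))/2 = (29832 - 226*I*√7)/2 = 14916 - 113*I*√7 ≈ 14916.0 - 298.97*I)
(270 + M(-22))/(-266 + m) = (270 - 22)/(-266 + (14916 - 113*I*√7)) = 248/(14650 - 113*I*√7)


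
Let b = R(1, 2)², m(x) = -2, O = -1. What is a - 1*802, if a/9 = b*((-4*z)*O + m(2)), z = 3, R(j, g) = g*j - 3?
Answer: -712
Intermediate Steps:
R(j, g) = -3 + g*j
b = 1 (b = (-3 + 2*1)² = (-3 + 2)² = (-1)² = 1)
a = 90 (a = 9*(1*(-4*3*(-1) - 2)) = 9*(1*(-12*(-1) - 2)) = 9*(1*(12 - 2)) = 9*(1*10) = 9*10 = 90)
a - 1*802 = 90 - 1*802 = 90 - 802 = -712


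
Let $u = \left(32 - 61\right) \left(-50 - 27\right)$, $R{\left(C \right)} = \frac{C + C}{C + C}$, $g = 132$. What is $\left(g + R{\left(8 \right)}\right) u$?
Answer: $296989$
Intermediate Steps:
$R{\left(C \right)} = 1$ ($R{\left(C \right)} = \frac{2 C}{2 C} = 2 C \frac{1}{2 C} = 1$)
$u = 2233$ ($u = \left(-29\right) \left(-77\right) = 2233$)
$\left(g + R{\left(8 \right)}\right) u = \left(132 + 1\right) 2233 = 133 \cdot 2233 = 296989$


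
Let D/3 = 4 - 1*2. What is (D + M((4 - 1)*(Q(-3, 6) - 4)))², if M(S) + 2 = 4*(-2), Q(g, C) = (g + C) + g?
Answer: 16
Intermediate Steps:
Q(g, C) = C + 2*g (Q(g, C) = (C + g) + g = C + 2*g)
M(S) = -10 (M(S) = -2 + 4*(-2) = -2 - 8 = -10)
D = 6 (D = 3*(4 - 1*2) = 3*(4 - 2) = 3*2 = 6)
(D + M((4 - 1)*(Q(-3, 6) - 4)))² = (6 - 10)² = (-4)² = 16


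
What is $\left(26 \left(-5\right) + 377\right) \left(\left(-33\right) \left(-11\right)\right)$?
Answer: $89661$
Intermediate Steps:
$\left(26 \left(-5\right) + 377\right) \left(\left(-33\right) \left(-11\right)\right) = \left(-130 + 377\right) 363 = 247 \cdot 363 = 89661$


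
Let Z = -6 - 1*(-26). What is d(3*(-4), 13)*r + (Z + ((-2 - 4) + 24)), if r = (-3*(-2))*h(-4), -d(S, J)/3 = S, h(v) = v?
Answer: -826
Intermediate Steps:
d(S, J) = -3*S
Z = 20 (Z = -6 + 26 = 20)
r = -24 (r = -3*(-2)*(-4) = 6*(-4) = -24)
d(3*(-4), 13)*r + (Z + ((-2 - 4) + 24)) = -9*(-4)*(-24) + (20 + ((-2 - 4) + 24)) = -3*(-12)*(-24) + (20 + (-6 + 24)) = 36*(-24) + (20 + 18) = -864 + 38 = -826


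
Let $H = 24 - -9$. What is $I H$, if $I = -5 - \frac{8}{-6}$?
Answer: $-121$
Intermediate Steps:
$I = - \frac{11}{3}$ ($I = -5 - - \frac{4}{3} = -5 + \frac{4}{3} = - \frac{11}{3} \approx -3.6667$)
$H = 33$ ($H = 24 + 9 = 33$)
$I H = \left(- \frac{11}{3}\right) 33 = -121$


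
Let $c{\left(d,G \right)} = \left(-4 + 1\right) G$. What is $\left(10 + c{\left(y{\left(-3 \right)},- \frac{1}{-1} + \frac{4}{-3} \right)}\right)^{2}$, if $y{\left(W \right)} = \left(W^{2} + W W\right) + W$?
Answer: $121$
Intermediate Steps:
$y{\left(W \right)} = W + 2 W^{2}$ ($y{\left(W \right)} = \left(W^{2} + W^{2}\right) + W = 2 W^{2} + W = W + 2 W^{2}$)
$c{\left(d,G \right)} = - 3 G$
$\left(10 + c{\left(y{\left(-3 \right)},- \frac{1}{-1} + \frac{4}{-3} \right)}\right)^{2} = \left(10 - 3 \left(- \frac{1}{-1} + \frac{4}{-3}\right)\right)^{2} = \left(10 - 3 \left(\left(-1\right) \left(-1\right) + 4 \left(- \frac{1}{3}\right)\right)\right)^{2} = \left(10 - 3 \left(1 - \frac{4}{3}\right)\right)^{2} = \left(10 - -1\right)^{2} = \left(10 + 1\right)^{2} = 11^{2} = 121$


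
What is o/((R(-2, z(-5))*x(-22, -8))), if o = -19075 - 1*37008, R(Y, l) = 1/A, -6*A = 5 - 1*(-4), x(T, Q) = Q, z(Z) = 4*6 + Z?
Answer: -168249/16 ≈ -10516.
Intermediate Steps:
z(Z) = 24 + Z
A = -3/2 (A = -(5 - 1*(-4))/6 = -(5 + 4)/6 = -⅙*9 = -3/2 ≈ -1.5000)
R(Y, l) = -⅔ (R(Y, l) = 1/(-3/2) = -⅔)
o = -56083 (o = -19075 - 37008 = -56083)
o/((R(-2, z(-5))*x(-22, -8))) = -56083/((-⅔*(-8))) = -56083/16/3 = -56083*3/16 = -168249/16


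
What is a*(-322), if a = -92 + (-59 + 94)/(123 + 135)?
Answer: 3815861/129 ≈ 29580.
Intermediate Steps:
a = -23701/258 (a = -92 + 35/258 = -23701/258 ≈ -91.864)
a*(-322) = -23701/258*(-322) = 3815861/129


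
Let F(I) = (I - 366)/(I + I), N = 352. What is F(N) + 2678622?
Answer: 942874937/352 ≈ 2.6786e+6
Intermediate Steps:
F(I) = (-366 + I)/(2*I) (F(I) = (-366 + I)/((2*I)) = (-366 + I)*(1/(2*I)) = (-366 + I)/(2*I))
F(N) + 2678622 = (½)*(-366 + 352)/352 + 2678622 = (½)*(1/352)*(-14) + 2678622 = -7/352 + 2678622 = 942874937/352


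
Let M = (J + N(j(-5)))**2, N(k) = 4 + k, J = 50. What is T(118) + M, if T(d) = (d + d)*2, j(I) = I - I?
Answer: 3388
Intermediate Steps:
j(I) = 0
M = 2916 (M = (50 + (4 + 0))**2 = (50 + 4)**2 = 54**2 = 2916)
T(d) = 4*d (T(d) = (2*d)*2 = 4*d)
T(118) + M = 4*118 + 2916 = 472 + 2916 = 3388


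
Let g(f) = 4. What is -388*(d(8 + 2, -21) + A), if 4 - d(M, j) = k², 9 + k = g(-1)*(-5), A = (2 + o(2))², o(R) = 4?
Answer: 310788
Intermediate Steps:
A = 36 (A = (2 + 4)² = 6² = 36)
k = -29 (k = -9 + 4*(-5) = -9 - 20 = -29)
d(M, j) = -837 (d(M, j) = 4 - 1*(-29)² = 4 - 1*841 = 4 - 841 = -837)
-388*(d(8 + 2, -21) + A) = -388*(-837 + 36) = -388*(-801) = 310788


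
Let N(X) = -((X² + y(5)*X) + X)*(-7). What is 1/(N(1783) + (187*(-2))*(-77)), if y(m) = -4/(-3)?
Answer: 3/66934630 ≈ 4.4820e-8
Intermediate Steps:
y(m) = 4/3 (y(m) = -4*(-⅓) = 4/3)
N(X) = 7*X² + 49*X/3 (N(X) = -((X² + 4*X/3) + X)*(-7) = -(X² + 7*X/3)*(-7) = (-X² - 7*X/3)*(-7) = 7*X² + 49*X/3)
1/(N(1783) + (187*(-2))*(-77)) = 1/((7/3)*1783*(7 + 3*1783) + (187*(-2))*(-77)) = 1/((7/3)*1783*(7 + 5349) - 374*(-77)) = 1/((7/3)*1783*5356 + 28798) = 1/(66848236/3 + 28798) = 1/(66934630/3) = 3/66934630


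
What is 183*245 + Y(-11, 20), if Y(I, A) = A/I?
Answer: 493165/11 ≈ 44833.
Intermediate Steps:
183*245 + Y(-11, 20) = 183*245 + 20/(-11) = 44835 + 20*(-1/11) = 44835 - 20/11 = 493165/11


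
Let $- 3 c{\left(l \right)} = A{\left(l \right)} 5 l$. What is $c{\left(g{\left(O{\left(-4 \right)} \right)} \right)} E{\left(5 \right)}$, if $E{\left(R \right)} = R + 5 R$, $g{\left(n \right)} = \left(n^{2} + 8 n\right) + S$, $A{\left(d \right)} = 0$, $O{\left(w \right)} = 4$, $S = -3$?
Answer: $0$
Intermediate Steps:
$g{\left(n \right)} = -3 + n^{2} + 8 n$ ($g{\left(n \right)} = \left(n^{2} + 8 n\right) - 3 = -3 + n^{2} + 8 n$)
$c{\left(l \right)} = 0$ ($c{\left(l \right)} = - \frac{0 \cdot 5 l}{3} = \left(- \frac{1}{3}\right) 0 = 0$)
$E{\left(R \right)} = 6 R$
$c{\left(g{\left(O{\left(-4 \right)} \right)} \right)} E{\left(5 \right)} = 0 \cdot 6 \cdot 5 = 0 \cdot 30 = 0$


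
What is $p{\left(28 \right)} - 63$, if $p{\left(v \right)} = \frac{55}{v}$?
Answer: $- \frac{1709}{28} \approx -61.036$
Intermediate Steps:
$p{\left(28 \right)} - 63 = \frac{55}{28} - 63 = - \frac{1709}{28}$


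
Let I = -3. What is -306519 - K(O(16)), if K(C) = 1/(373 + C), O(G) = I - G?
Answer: -108507727/354 ≈ -3.0652e+5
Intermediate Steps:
O(G) = -3 - G
-306519 - K(O(16)) = -306519 - 1/(373 + (-3 - 1*16)) = -306519 - 1/(373 + (-3 - 16)) = -306519 - 1/(373 - 19) = -306519 - 1/354 = -108507727/354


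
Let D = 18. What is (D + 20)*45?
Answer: 1710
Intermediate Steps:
(D + 20)*45 = (18 + 20)*45 = 38*45 = 1710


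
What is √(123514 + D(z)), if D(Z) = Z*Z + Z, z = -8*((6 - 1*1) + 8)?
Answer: 3*√14914 ≈ 366.37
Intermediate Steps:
z = -104 (z = -8*((6 - 1) + 8) = -8*(5 + 8) = -8*13 = -104)
D(Z) = Z + Z² (D(Z) = Z² + Z = Z + Z²)
√(123514 + D(z)) = √(123514 - 104*(1 - 104)) = √(123514 - 104*(-103)) = √(123514 + 10712) = √134226 = 3*√14914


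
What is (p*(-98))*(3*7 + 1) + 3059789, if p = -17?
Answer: 3096441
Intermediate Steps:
(p*(-98))*(3*7 + 1) + 3059789 = (-17*(-98))*(3*7 + 1) + 3059789 = 1666*(21 + 1) + 3059789 = 1666*22 + 3059789 = 36652 + 3059789 = 3096441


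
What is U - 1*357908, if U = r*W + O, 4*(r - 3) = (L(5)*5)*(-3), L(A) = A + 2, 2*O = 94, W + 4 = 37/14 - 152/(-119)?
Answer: -340681905/952 ≈ -3.5786e+5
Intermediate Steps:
W = -19/238 (W = -4 + (37/14 - 152/(-119)) = -4 + (37*(1/14) - 152*(-1/119)) = -4 + (37/14 + 152/119) = -4 + 933/238 = -19/238 ≈ -0.079832)
O = 47 (O = (½)*94 = 47)
L(A) = 2 + A
r = -93/4 (r = 3 + (((2 + 5)*5)*(-3))/4 = 3 + ((7*5)*(-3))/4 = 3 + (35*(-3))/4 = 3 + (¼)*(-105) = 3 - 105/4 = -93/4 ≈ -23.250)
U = 46511/952 (U = -93/4*(-19/238) + 47 = 1767/952 + 47 = 46511/952 ≈ 48.856)
U - 1*357908 = 46511/952 - 1*357908 = 46511/952 - 357908 = -340681905/952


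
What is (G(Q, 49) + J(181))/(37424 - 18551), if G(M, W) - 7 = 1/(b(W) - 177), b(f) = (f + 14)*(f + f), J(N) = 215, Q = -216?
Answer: 1331335/113181381 ≈ 0.011763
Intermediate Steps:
b(f) = 2*f*(14 + f) (b(f) = (14 + f)*(2*f) = 2*f*(14 + f))
G(M, W) = 7 + 1/(-177 + 2*W*(14 + W)) (G(M, W) = 7 + 1/(2*W*(14 + W) - 177) = 7 + 1/(-177 + 2*W*(14 + W)))
(G(Q, 49) + J(181))/(37424 - 18551) = (2*(-619 + 7*49*(14 + 49))/(-177 + 2*49*(14 + 49)) + 215)/(37424 - 18551) = (2*(-619 + 7*49*63)/(-177 + 2*49*63) + 215)/18873 = (2*(-619 + 21609)/(-177 + 6174) + 215)*(1/18873) = (2*20990/5997 + 215)*(1/18873) = (2*(1/5997)*20990 + 215)*(1/18873) = (41980/5997 + 215)*(1/18873) = (1331335/5997)*(1/18873) = 1331335/113181381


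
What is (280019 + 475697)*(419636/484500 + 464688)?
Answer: 42535806750553844/121125 ≈ 3.5117e+11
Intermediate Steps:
(280019 + 475697)*(419636/484500 + 464688) = 755716*(419636*(1/484500) + 464688) = 755716*(104909/121125 + 464688) = 755716*(56285438909/121125) = 42535806750553844/121125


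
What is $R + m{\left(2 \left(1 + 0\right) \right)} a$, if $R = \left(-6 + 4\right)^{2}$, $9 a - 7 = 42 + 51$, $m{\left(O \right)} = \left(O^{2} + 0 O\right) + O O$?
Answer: $\frac{836}{9} \approx 92.889$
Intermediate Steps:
$m{\left(O \right)} = 2 O^{2}$ ($m{\left(O \right)} = \left(O^{2} + 0\right) + O^{2} = O^{2} + O^{2} = 2 O^{2}$)
$a = \frac{100}{9}$ ($a = \frac{7}{9} + \frac{42 + 51}{9} = \frac{7}{9} + \frac{1}{9} \cdot 93 = \frac{7}{9} + \frac{31}{3} = \frac{100}{9} \approx 11.111$)
$R = 4$ ($R = \left(-2\right)^{2} = 4$)
$R + m{\left(2 \left(1 + 0\right) \right)} a = 4 + 2 \left(2 \left(1 + 0\right)\right)^{2} \cdot \frac{100}{9} = 4 + 2 \left(2 \cdot 1\right)^{2} \cdot \frac{100}{9} = 4 + 2 \cdot 2^{2} \cdot \frac{100}{9} = 4 + 2 \cdot 4 \cdot \frac{100}{9} = 4 + 8 \cdot \frac{100}{9} = 4 + \frac{800}{9} = \frac{836}{9}$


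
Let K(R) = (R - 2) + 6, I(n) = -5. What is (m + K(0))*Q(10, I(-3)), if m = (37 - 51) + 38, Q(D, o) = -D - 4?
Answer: -392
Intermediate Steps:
K(R) = 4 + R (K(R) = (-2 + R) + 6 = 4 + R)
Q(D, o) = -4 - D
m = 24 (m = -14 + 38 = 24)
(m + K(0))*Q(10, I(-3)) = (24 + (4 + 0))*(-4 - 1*10) = (24 + 4)*(-4 - 10) = 28*(-14) = -392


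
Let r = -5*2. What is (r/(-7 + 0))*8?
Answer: 80/7 ≈ 11.429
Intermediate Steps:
r = -10
(r/(-7 + 0))*8 = -10/(-7 + 0)*8 = -10/(-7)*8 = -10*(-⅐)*8 = (10/7)*8 = 80/7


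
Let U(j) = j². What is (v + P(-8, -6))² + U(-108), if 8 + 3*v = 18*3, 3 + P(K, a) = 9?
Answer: 109072/9 ≈ 12119.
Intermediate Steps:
P(K, a) = 6 (P(K, a) = -3 + 9 = 6)
v = 46/3 (v = -8/3 + (18*3)/3 = -8/3 + (⅓)*54 = -8/3 + 18 = 46/3 ≈ 15.333)
(v + P(-8, -6))² + U(-108) = (46/3 + 6)² + (-108)² = (64/3)² + 11664 = 4096/9 + 11664 = 109072/9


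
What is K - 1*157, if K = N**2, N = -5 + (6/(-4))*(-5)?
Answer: -603/4 ≈ -150.75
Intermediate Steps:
N = 5/2 (N = -5 + (6*(-1/4))*(-5) = -5 - 3/2*(-5) = -5 + 15/2 = 5/2 ≈ 2.5000)
K = 25/4 (K = (5/2)**2 = 25/4 ≈ 6.2500)
K - 1*157 = 25/4 - 1*157 = 25/4 - 157 = -603/4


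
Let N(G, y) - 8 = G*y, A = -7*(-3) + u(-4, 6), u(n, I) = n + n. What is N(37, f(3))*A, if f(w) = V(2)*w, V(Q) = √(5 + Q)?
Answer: 104 + 1443*√7 ≈ 3921.8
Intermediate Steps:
u(n, I) = 2*n
f(w) = w*√7 (f(w) = √(5 + 2)*w = √7*w = w*√7)
A = 13 (A = -7*(-3) + 2*(-4) = 21 - 8 = 13)
N(G, y) = 8 + G*y
N(37, f(3))*A = (8 + 37*(3*√7))*13 = (8 + 111*√7)*13 = 104 + 1443*√7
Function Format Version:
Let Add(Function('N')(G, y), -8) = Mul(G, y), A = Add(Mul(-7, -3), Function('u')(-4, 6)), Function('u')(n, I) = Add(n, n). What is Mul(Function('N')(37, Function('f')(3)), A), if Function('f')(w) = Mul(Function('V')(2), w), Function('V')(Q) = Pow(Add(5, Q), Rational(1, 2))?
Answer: Add(104, Mul(1443, Pow(7, Rational(1, 2)))) ≈ 3921.8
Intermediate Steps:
Function('u')(n, I) = Mul(2, n)
Function('f')(w) = Mul(w, Pow(7, Rational(1, 2))) (Function('f')(w) = Mul(Pow(Add(5, 2), Rational(1, 2)), w) = Mul(Pow(7, Rational(1, 2)), w) = Mul(w, Pow(7, Rational(1, 2))))
A = 13 (A = Add(Mul(-7, -3), Mul(2, -4)) = Add(21, -8) = 13)
Function('N')(G, y) = Add(8, Mul(G, y))
Mul(Function('N')(37, Function('f')(3)), A) = Mul(Add(8, Mul(37, Mul(3, Pow(7, Rational(1, 2))))), 13) = Mul(Add(8, Mul(111, Pow(7, Rational(1, 2)))), 13) = Add(104, Mul(1443, Pow(7, Rational(1, 2))))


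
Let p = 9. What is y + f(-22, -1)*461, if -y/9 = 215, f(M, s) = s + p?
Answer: 1753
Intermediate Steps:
f(M, s) = 9 + s (f(M, s) = s + 9 = 9 + s)
y = -1935 (y = -9*215 = -1935)
y + f(-22, -1)*461 = -1935 + (9 - 1)*461 = -1935 + 8*461 = -1935 + 3688 = 1753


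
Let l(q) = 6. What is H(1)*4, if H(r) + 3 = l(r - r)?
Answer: 12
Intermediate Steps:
H(r) = 3 (H(r) = -3 + 6 = 3)
H(1)*4 = 3*4 = 12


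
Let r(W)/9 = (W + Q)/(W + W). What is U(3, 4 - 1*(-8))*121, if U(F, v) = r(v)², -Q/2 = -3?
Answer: 88209/16 ≈ 5513.1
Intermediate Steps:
Q = 6 (Q = -2*(-3) = 6)
r(W) = 9*(6 + W)/(2*W) (r(W) = 9*((W + 6)/(W + W)) = 9*((6 + W)/((2*W))) = 9*((6 + W)*(1/(2*W))) = 9*((6 + W)/(2*W)) = 9*(6 + W)/(2*W))
U(F, v) = (9/2 + 27/v)²
U(3, 4 - 1*(-8))*121 = (81*(6 + (4 - 1*(-8)))²/(4*(4 - 1*(-8))²))*121 = (81*(6 + (4 + 8))²/(4*(4 + 8)²))*121 = ((81/4)*(6 + 12)²/12²)*121 = ((81/4)*(1/144)*18²)*121 = ((81/4)*(1/144)*324)*121 = (729/16)*121 = 88209/16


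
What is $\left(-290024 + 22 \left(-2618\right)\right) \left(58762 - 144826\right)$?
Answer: $29917567680$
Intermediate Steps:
$\left(-290024 + 22 \left(-2618\right)\right) \left(58762 - 144826\right) = \left(-290024 - 57596\right) \left(-86064\right) = \left(-347620\right) \left(-86064\right) = 29917567680$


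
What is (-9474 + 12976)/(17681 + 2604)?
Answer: 3502/20285 ≈ 0.17264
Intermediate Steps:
(-9474 + 12976)/(17681 + 2604) = 3502/20285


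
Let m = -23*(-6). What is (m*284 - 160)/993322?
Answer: 19516/496661 ≈ 0.039294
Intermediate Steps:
m = 138
(m*284 - 160)/993322 = (138*284 - 160)/993322 = (39192 - 160)*(1/993322) = 39032*(1/993322) = 19516/496661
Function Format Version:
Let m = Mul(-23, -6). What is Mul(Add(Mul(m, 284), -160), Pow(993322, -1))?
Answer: Rational(19516, 496661) ≈ 0.039294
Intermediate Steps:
m = 138
Mul(Add(Mul(m, 284), -160), Pow(993322, -1)) = Mul(Add(Mul(138, 284), -160), Pow(993322, -1)) = Mul(Add(39192, -160), Rational(1, 993322)) = Mul(39032, Rational(1, 993322)) = Rational(19516, 496661)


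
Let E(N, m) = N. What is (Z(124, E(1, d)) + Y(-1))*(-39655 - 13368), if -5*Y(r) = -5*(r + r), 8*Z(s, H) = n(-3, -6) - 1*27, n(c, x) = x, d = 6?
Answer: 2598127/8 ≈ 3.2477e+5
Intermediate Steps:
Z(s, H) = -33/8 (Z(s, H) = (-6 - 1*27)/8 = (-6 - 27)/8 = (⅛)*(-33) = -33/8)
Y(r) = 2*r (Y(r) = -(-1)*(r + r) = -(-1)*2*r = -(-2)*r = 2*r)
(Z(124, E(1, d)) + Y(-1))*(-39655 - 13368) = (-33/8 + 2*(-1))*(-39655 - 13368) = (-33/8 - 2)*(-53023) = -49/8*(-53023) = 2598127/8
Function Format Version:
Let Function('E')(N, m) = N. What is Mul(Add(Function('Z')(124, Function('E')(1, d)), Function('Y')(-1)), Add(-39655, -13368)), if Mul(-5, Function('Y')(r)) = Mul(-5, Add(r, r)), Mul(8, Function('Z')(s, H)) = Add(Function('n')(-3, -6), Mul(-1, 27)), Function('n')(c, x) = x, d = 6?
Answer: Rational(2598127, 8) ≈ 3.2477e+5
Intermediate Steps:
Function('Z')(s, H) = Rational(-33, 8) (Function('Z')(s, H) = Mul(Rational(1, 8), Add(-6, Mul(-1, 27))) = Mul(Rational(1, 8), Add(-6, -27)) = Mul(Rational(1, 8), -33) = Rational(-33, 8))
Function('Y')(r) = Mul(2, r) (Function('Y')(r) = Mul(Rational(-1, 5), Mul(-5, Add(r, r))) = Mul(Rational(-1, 5), Mul(-5, Mul(2, r))) = Mul(Rational(-1, 5), Mul(-10, r)) = Mul(2, r))
Mul(Add(Function('Z')(124, Function('E')(1, d)), Function('Y')(-1)), Add(-39655, -13368)) = Mul(Add(Rational(-33, 8), Mul(2, -1)), Add(-39655, -13368)) = Mul(Add(Rational(-33, 8), -2), -53023) = Mul(Rational(-49, 8), -53023) = Rational(2598127, 8)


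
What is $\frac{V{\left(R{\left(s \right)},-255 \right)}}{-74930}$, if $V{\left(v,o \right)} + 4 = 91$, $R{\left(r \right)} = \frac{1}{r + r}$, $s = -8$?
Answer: $- \frac{87}{74930} \approx -0.0011611$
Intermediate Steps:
$R{\left(r \right)} = \frac{1}{2 r}$
$V{\left(v,o \right)} = 87$ ($V{\left(v,o \right)} = -4 + 91 = 87$)
$\frac{V{\left(R{\left(s \right)},-255 \right)}}{-74930} = \frac{87}{-74930} = 87 \left(- \frac{1}{74930}\right) = - \frac{87}{74930}$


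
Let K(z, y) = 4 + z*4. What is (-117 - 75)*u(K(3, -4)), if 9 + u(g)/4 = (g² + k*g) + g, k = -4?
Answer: -152832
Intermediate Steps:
K(z, y) = 4 + 4*z
u(g) = -36 - 12*g + 4*g² (u(g) = -36 + 4*((g² - 4*g) + g) = -36 + 4*(g² - 3*g) = -36 + (-12*g + 4*g²) = -36 - 12*g + 4*g²)
(-117 - 75)*u(K(3, -4)) = (-117 - 75)*(-36 - 12*(4 + 4*3) + 4*(4 + 4*3)²) = -192*(-36 - 12*(4 + 12) + 4*(4 + 12)²) = -192*(-36 - 12*16 + 4*16²) = -192*(-36 - 192 + 4*256) = -192*(-36 - 192 + 1024) = -192*796 = -152832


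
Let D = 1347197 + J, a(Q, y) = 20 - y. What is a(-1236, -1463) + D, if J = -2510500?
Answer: -1161820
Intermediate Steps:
D = -1163303 (D = 1347197 - 2510500 = -1163303)
a(-1236, -1463) + D = (20 - 1*(-1463)) - 1163303 = (20 + 1463) - 1163303 = 1483 - 1163303 = -1161820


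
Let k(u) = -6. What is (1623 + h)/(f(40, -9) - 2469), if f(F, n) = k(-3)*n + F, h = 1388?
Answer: -3011/2375 ≈ -1.2678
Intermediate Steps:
f(F, n) = F - 6*n (f(F, n) = -6*n + F = F - 6*n)
(1623 + h)/(f(40, -9) - 2469) = (1623 + 1388)/((40 - 6*(-9)) - 2469) = 3011/((40 + 54) - 2469) = 3011/(94 - 2469) = 3011/(-2375) = 3011*(-1/2375) = -3011/2375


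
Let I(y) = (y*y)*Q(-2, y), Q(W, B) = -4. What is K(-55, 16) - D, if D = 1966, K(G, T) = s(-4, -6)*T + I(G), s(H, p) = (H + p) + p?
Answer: -14322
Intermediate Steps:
s(H, p) = H + 2*p
I(y) = -4*y² (I(y) = (y*y)*(-4) = y²*(-4) = -4*y²)
K(G, T) = -16*T - 4*G² (K(G, T) = (-4 + 2*(-6))*T - 4*G² = (-4 - 12)*T - 4*G² = -16*T - 4*G²)
K(-55, 16) - D = (-16*16 - 4*(-55)²) - 1*1966 = (-256 - 4*3025) - 1966 = (-256 - 12100) - 1966 = -12356 - 1966 = -14322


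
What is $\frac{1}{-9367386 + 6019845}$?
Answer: $- \frac{1}{3347541} \approx -2.9873 \cdot 10^{-7}$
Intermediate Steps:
$\frac{1}{-9367386 + 6019845} = \frac{1}{-3347541} = - \frac{1}{3347541}$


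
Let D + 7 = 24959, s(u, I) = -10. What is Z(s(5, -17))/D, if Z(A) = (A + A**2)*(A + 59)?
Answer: 2205/12476 ≈ 0.17674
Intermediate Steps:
D = 24952 (D = -7 + 24959 = 24952)
Z(A) = (59 + A)*(A + A**2) (Z(A) = (A + A**2)*(59 + A) = (59 + A)*(A + A**2))
Z(s(5, -17))/D = -10*(59 + (-10)**2 + 60*(-10))/24952 = -10*(59 + 100 - 600)*(1/24952) = -10*(-441)*(1/24952) = 4410*(1/24952) = 2205/12476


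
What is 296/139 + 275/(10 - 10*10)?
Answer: -2317/2502 ≈ -0.92606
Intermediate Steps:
296/139 + 275/(10 - 10*10) = 296*(1/139) + 275/(10 - 100) = 296/139 + 275/(-90) = 296/139 + 275*(-1/90) = 296/139 - 55/18 = -2317/2502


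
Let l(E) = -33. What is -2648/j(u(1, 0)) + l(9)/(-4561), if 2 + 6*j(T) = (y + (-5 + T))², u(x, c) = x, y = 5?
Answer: 72465201/4561 ≈ 15888.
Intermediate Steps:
j(T) = -⅓ + T²/6 (j(T) = -⅓ + (5 + (-5 + T))²/6 = -⅓ + T²/6)
-2648/j(u(1, 0)) + l(9)/(-4561) = -2648/(-⅓ + (⅙)*1²) - 33/(-4561) = -2648/(-⅓ + (⅙)*1) - 33*(-1/4561) = -2648/(-⅓ + ⅙) + 33/4561 = -2648/(-⅙) + 33/4561 = -2648*(-6) + 33/4561 = 15888 + 33/4561 = 72465201/4561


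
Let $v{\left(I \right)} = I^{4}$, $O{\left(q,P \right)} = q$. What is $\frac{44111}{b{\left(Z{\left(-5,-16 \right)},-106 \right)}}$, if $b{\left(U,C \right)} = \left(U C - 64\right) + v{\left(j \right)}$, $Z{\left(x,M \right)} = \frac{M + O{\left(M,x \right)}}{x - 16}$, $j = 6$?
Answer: $\frac{926331}{22480} \approx 41.207$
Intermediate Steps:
$Z{\left(x,M \right)} = \frac{2 M}{-16 + x}$ ($Z{\left(x,M \right)} = \frac{M + M}{x - 16} = \frac{2 M}{-16 + x}$)
$b{\left(U,C \right)} = 1232 + C U$ ($b{\left(U,C \right)} = \left(U C - 64\right) + 6^{4} = \left(C U - 64\right) + 1296 = \left(-64 + C U\right) + 1296 = 1232 + C U$)
$\frac{44111}{b{\left(Z{\left(-5,-16 \right)},-106 \right)}} = \frac{44111}{1232 - 106 \cdot 2 \left(-16\right) \frac{1}{-16 - 5}} = \frac{44111}{1232 - 106 \cdot 2 \left(-16\right) \frac{1}{-21}} = \frac{44111}{1232 - 106 \cdot 2 \left(-16\right) \left(- \frac{1}{21}\right)} = \frac{44111}{1232 - \frac{3392}{21}} = \frac{44111}{\frac{22480}{21}} = 44111 \cdot \frac{21}{22480} = \frac{926331}{22480}$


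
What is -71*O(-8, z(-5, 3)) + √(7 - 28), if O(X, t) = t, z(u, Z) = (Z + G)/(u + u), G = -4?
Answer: -71/10 + I*√21 ≈ -7.1 + 4.5826*I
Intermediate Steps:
z(u, Z) = (-4 + Z)/(2*u) (z(u, Z) = (Z - 4)/(u + u) = (-4 + Z)/((2*u)) = (-4 + Z)*(1/(2*u)) = (-4 + Z)/(2*u))
-71*O(-8, z(-5, 3)) + √(7 - 28) = -71*(-4 + 3)/(2*(-5)) + √(7 - 28) = -71*(-1)*(-1)/(2*5) + √(-21) = -71*⅒ + I*√21 = -71/10 + I*√21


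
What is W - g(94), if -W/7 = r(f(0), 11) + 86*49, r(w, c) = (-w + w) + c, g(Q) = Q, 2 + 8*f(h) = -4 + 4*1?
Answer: -29669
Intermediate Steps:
f(h) = -¼ (f(h) = -¼ + (-4 + 4*1)/8 = -¼ + (-4 + 4)/8 = -¼ + (⅛)*0 = -¼ + 0 = -¼)
r(w, c) = c (r(w, c) = 0 + c = c)
W = -29575 (W = -7*(11 + 86*49) = -7*(11 + 4214) = -7*4225 = -29575)
W - g(94) = -29575 - 1*94 = -29575 - 94 = -29669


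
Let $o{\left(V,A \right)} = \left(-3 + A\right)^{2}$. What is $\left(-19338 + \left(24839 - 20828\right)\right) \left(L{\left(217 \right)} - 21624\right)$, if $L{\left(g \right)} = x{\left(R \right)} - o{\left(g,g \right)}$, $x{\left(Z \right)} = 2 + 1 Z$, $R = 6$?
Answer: $1033223724$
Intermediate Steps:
$x{\left(Z \right)} = 2 + Z$
$L{\left(g \right)} = 8 - \left(-3 + g\right)^{2}$ ($L{\left(g \right)} = \left(2 + 6\right) - \left(-3 + g\right)^{2} = 8 - \left(-3 + g\right)^{2}$)
$\left(-19338 + \left(24839 - 20828\right)\right) \left(L{\left(217 \right)} - 21624\right) = \left(-19338 + \left(24839 - 20828\right)\right) \left(\left(8 - \left(-3 + 217\right)^{2}\right) - 21624\right) = \left(-19338 + \left(24839 - 20828\right)\right) \left(\left(8 - 214^{2}\right) - 21624\right) = \left(-19338 + 4011\right) \left(\left(8 - 45796\right) - 21624\right) = - 15327 \left(\left(8 - 45796\right) - 21624\right) = - 15327 \left(-45788 - 21624\right) = \left(-15327\right) \left(-67412\right) = 1033223724$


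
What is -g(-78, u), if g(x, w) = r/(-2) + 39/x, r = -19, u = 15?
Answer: -9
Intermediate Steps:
g(x, w) = 19/2 + 39/x (g(x, w) = -19/(-2) + 39/x = -19*(-½) + 39/x = 19/2 + 39/x)
-g(-78, u) = -(19/2 + 39/(-78)) = -(19/2 + 39*(-1/78)) = -(19/2 - ½) = -1*9 = -9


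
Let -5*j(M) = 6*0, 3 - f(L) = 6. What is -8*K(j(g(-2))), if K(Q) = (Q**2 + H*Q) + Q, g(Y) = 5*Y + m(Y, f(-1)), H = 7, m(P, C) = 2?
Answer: 0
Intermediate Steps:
f(L) = -3 (f(L) = 3 - 1*6 = 3 - 6 = -3)
g(Y) = 2 + 5*Y (g(Y) = 5*Y + 2 = 2 + 5*Y)
j(M) = 0 (j(M) = -6*0/5 = -1/5*0 = 0)
K(Q) = Q**2 + 8*Q (K(Q) = (Q**2 + 7*Q) + Q = Q**2 + 8*Q)
-8*K(j(g(-2))) = -0*(8 + 0) = -0*8 = -8*0 = 0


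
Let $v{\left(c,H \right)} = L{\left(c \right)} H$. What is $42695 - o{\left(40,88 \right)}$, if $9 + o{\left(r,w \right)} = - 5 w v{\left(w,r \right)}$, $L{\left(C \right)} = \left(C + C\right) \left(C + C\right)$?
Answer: $545220304$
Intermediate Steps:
$L{\left(C \right)} = 4 C^{2}$ ($L{\left(C \right)} = 2 C 2 C = 4 C^{2}$)
$v{\left(c,H \right)} = 4 H c^{2}$ ($v{\left(c,H \right)} = 4 c^{2} H = 4 H c^{2}$)
$o{\left(r,w \right)} = -9 - 20 r w^{3}$ ($o{\left(r,w \right)} = -9 + - 5 w 4 r w^{2} = -9 - 20 r w^{3}$)
$42695 - o{\left(40,88 \right)} = 42695 - \left(-9 - 800 \cdot 88^{3}\right) = 42695 - \left(-9 - 800 \cdot 681472\right) = 42695 - \left(-9 - 545177600\right) = 42695 - -545177609 = 42695 + 545177609 = 545220304$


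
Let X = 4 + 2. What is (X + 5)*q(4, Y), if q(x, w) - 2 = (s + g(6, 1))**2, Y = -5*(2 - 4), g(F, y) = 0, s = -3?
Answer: 121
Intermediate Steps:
Y = 10 (Y = -5*(-2) = 10)
X = 6
q(x, w) = 11 (q(x, w) = 2 + (-3 + 0)**2 = 2 + (-3)**2 = 2 + 9 = 11)
(X + 5)*q(4, Y) = (6 + 5)*11 = 11*11 = 121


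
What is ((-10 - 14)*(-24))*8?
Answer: 4608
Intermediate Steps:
((-10 - 14)*(-24))*8 = -24*(-24)*8 = 576*8 = 4608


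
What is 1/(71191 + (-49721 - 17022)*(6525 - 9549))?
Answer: 1/201902023 ≈ 4.9529e-9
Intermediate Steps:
1/(71191 + (-49721 - 17022)*(6525 - 9549)) = 1/(71191 - 66743*(-3024)) = 1/(71191 + 201830832) = 1/201902023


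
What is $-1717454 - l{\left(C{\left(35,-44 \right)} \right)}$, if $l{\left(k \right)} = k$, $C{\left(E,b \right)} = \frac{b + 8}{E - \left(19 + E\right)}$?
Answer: $- \frac{32631662}{19} \approx -1.7175 \cdot 10^{6}$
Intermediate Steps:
$C{\left(E,b \right)} = - \frac{8}{19} - \frac{b}{19}$ ($C{\left(E,b \right)} = \frac{8 + b}{-19} = \left(8 + b\right) \left(- \frac{1}{19}\right) = - \frac{8}{19} - \frac{b}{19}$)
$-1717454 - l{\left(C{\left(35,-44 \right)} \right)} = -1717454 - \left(- \frac{8}{19} - - \frac{44}{19}\right) = -1717454 - \left(- \frac{8}{19} + \frac{44}{19}\right) = -1717454 - \frac{36}{19} = - \frac{32631662}{19}$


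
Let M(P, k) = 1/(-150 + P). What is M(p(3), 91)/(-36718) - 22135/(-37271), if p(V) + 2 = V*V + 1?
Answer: 115410953331/194329354076 ≈ 0.59389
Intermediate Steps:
p(V) = -1 + V² (p(V) = -2 + (V*V + 1) = -2 + (V² + 1) = -2 + (1 + V²) = -1 + V²)
M(p(3), 91)/(-36718) - 22135/(-37271) = 1/(-150 + (-1 + 3²)*(-36718)) - 22135/(-37271) = -1/36718/(-150 + (-1 + 9)) - 22135*(-1/37271) = -1/36718/(-150 + 8) + 22135/37271 = -1/36718/(-142) + 22135/37271 = -1/142*(-1/36718) + 22135/37271 = 1/5213956 + 22135/37271 = 115410953331/194329354076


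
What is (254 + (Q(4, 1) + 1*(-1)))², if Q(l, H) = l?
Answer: 66049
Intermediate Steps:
(254 + (Q(4, 1) + 1*(-1)))² = (254 + (4 + 1*(-1)))² = (254 + (4 - 1))² = (254 + 3)² = 257² = 66049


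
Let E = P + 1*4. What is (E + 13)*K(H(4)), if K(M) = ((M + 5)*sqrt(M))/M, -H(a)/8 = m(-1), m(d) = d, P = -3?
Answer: 91*sqrt(2)/2 ≈ 64.347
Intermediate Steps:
H(a) = 8 (H(a) = -8*(-1) = 8)
E = 1 (E = -3 + 1*4 = -3 + 4 = 1)
K(M) = (5 + M)/sqrt(M) (K(M) = ((5 + M)*sqrt(M))/M = (sqrt(M)*(5 + M))/M = (5 + M)/sqrt(M))
(E + 13)*K(H(4)) = (1 + 13)*((5 + 8)/sqrt(8)) = 14*((sqrt(2)/4)*13) = 14*(13*sqrt(2)/4) = 91*sqrt(2)/2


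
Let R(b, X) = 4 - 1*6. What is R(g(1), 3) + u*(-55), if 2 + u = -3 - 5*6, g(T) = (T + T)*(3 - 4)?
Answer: 1923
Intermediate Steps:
g(T) = -2*T (g(T) = (2*T)*(-1) = -2*T)
R(b, X) = -2 (R(b, X) = 4 - 6 = -2)
u = -35 (u = -2 + (-3 - 5*6) = -2 + (-3 - 30) = -2 - 33 = -35)
R(g(1), 3) + u*(-55) = -2 - 35*(-55) = -2 + 1925 = 1923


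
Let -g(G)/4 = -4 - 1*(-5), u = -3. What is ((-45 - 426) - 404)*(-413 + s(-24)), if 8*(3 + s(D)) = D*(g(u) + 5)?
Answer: 366625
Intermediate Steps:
g(G) = -4 (g(G) = -4*(-4 - 1*(-5)) = -4*(-4 + 5) = -4*1 = -4)
s(D) = -3 + D/8 (s(D) = -3 + (D*(-4 + 5))/8 = -3 + (D*1)/8 = -3 + D/8)
((-45 - 426) - 404)*(-413 + s(-24)) = ((-45 - 426) - 404)*(-413 + (-3 + (⅛)*(-24))) = (-471 - 404)*(-413 + (-3 - 3)) = -875*(-413 - 6) = -875*(-419) = 366625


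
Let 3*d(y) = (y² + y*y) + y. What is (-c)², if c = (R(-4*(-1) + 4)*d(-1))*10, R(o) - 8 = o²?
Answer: 57600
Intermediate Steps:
R(o) = 8 + o²
d(y) = y/3 + 2*y²/3 (d(y) = ((y² + y*y) + y)/3 = ((y² + y²) + y)/3 = (2*y² + y)/3 = (y + 2*y²)/3 = y/3 + 2*y²/3)
c = 240 (c = ((8 + (-4*(-1) + 4)²)*((⅓)*(-1)*(1 + 2*(-1))))*10 = ((8 + (4 + 4)²)*((⅓)*(-1)*(1 - 2)))*10 = ((8 + 8²)*((⅓)*(-1)*(-1)))*10 = ((8 + 64)*(⅓))*10 = (72*(⅓))*10 = 24*10 = 240)
(-c)² = (-1*240)² = (-240)² = 57600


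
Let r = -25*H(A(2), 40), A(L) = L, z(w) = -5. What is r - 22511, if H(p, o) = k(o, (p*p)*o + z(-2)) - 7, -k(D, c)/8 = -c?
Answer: -53336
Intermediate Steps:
k(D, c) = 8*c (k(D, c) = -(-8)*c = 8*c)
H(p, o) = -47 + 8*o*p² (H(p, o) = 8*((p*p)*o - 5) - 7 = 8*(p²*o - 5) - 7 = 8*(o*p² - 5) - 7 = 8*(-5 + o*p²) - 7 = (-40 + 8*o*p²) - 7 = -47 + 8*o*p²)
r = -30825 (r = -25*(-47 + 8*40*2²) = -25*(-47 + 8*40*4) = -25*(-47 + 1280) = -25*1233 = -30825)
r - 22511 = -30825 - 22511 = -53336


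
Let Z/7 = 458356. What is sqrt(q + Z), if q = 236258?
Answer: 15*sqrt(15310) ≈ 1856.0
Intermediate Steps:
Z = 3208492 (Z = 7*458356 = 3208492)
sqrt(q + Z) = sqrt(236258 + 3208492) = sqrt(3444750) = 15*sqrt(15310)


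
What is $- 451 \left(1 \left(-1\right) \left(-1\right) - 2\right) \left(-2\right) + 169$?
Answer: $-733$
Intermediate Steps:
$- 451 \left(1 \left(-1\right) \left(-1\right) - 2\right) \left(-2\right) + 169 = - 451 \left(\left(-1\right) \left(-1\right) - 2\right) \left(-2\right) + 169 = - 451 \left(1 - 2\right) \left(-2\right) + 169 = - 451 \left(\left(-1\right) \left(-2\right)\right) + 169 = \left(-451\right) 2 + 169 = -902 + 169 = -733$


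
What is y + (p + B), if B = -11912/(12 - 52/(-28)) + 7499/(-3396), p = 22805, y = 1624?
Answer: 7763306281/329412 ≈ 23567.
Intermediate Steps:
B = -283899467/329412 (B = -11912/(12 - 1/28*(-52)) + 7499*(-1/3396) = -11912/(12 + 13/7) - 7499/3396 = -11912/97/7 - 7499/3396 = -11912*7/97 - 7499/3396 = -83384/97 - 7499/3396 = -283899467/329412 ≈ -861.84)
y + (p + B) = 1624 + (22805 - 283899467/329412) = 1624 + 7228341193/329412 = 7763306281/329412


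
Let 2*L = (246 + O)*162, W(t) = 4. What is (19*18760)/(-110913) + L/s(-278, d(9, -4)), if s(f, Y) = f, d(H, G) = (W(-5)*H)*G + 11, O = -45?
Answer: -1904864873/30833814 ≈ -61.778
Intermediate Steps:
L = 16281 (L = ((246 - 45)*162)/2 = (201*162)/2 = (1/2)*32562 = 16281)
d(H, G) = 11 + 4*G*H (d(H, G) = (4*H)*G + 11 = 4*G*H + 11 = 11 + 4*G*H)
(19*18760)/(-110913) + L/s(-278, d(9, -4)) = (19*18760)/(-110913) + 16281/(-278) = 356440*(-1/110913) + 16281*(-1/278) = -356440/110913 - 16281/278 = -1904864873/30833814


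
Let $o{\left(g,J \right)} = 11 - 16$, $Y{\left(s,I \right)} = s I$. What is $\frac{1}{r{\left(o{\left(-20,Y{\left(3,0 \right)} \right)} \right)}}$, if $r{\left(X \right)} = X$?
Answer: $- \frac{1}{5} \approx -0.2$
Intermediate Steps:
$Y{\left(s,I \right)} = I s$
$o{\left(g,J \right)} = -5$ ($o{\left(g,J \right)} = 11 - 16 = -5$)
$\frac{1}{r{\left(o{\left(-20,Y{\left(3,0 \right)} \right)} \right)}} = \frac{1}{-5} = - \frac{1}{5}$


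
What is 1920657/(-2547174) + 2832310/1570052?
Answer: 174952292824/166633151377 ≈ 1.0499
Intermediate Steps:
1920657/(-2547174) + 2832310/1570052 = 1920657*(-1/2547174) + 2832310*(1/1570052) = -640219/849058 + 1416155/785026 = 174952292824/166633151377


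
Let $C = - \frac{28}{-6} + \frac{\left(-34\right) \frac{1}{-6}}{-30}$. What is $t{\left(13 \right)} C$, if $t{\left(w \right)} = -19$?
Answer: $- \frac{7657}{90} \approx -85.078$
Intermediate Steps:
$C = \frac{403}{90}$ ($C = \left(-28\right) \left(- \frac{1}{6}\right) + \left(-34\right) \left(- \frac{1}{6}\right) \left(- \frac{1}{30}\right) = \frac{14}{3} + \frac{17}{3} \left(- \frac{1}{30}\right) = \frac{14}{3} - \frac{17}{90} = \frac{403}{90} \approx 4.4778$)
$t{\left(13 \right)} C = \left(-19\right) \frac{403}{90} = - \frac{7657}{90}$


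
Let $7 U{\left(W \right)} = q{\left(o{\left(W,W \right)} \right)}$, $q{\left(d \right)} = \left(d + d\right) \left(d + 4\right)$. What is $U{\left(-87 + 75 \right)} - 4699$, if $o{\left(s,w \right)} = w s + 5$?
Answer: $\frac{12701}{7} \approx 1814.4$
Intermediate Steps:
$o{\left(s,w \right)} = 5 + s w$ ($o{\left(s,w \right)} = s w + 5 = 5 + s w$)
$q{\left(d \right)} = 2 d \left(4 + d\right)$
$U{\left(W \right)} = \frac{2 \left(5 + W^{2}\right) \left(9 + W^{2}\right)}{7}$ ($U{\left(W \right)} = \frac{2 \left(5 + W W\right) \left(4 + \left(5 + W W\right)\right)}{7} = \frac{2 \left(5 + W^{2}\right) \left(4 + \left(5 + W^{2}\right)\right)}{7} = \frac{2 \left(5 + W^{2}\right) \left(9 + W^{2}\right)}{7}$)
$U{\left(-87 + 75 \right)} - 4699 = \frac{2 \left(5 + \left(-87 + 75\right)^{2}\right) \left(9 + \left(-87 + 75\right)^{2}\right)}{7} - 4699 = \frac{2 \left(5 + \left(-12\right)^{2}\right) \left(9 + \left(-12\right)^{2}\right)}{7} - 4699 = \frac{2 \left(5 + 144\right) \left(9 + 144\right)}{7} - 4699 = \frac{2}{7} \cdot 149 \cdot 153 - 4699 = \frac{45594}{7} - 4699 = \frac{12701}{7}$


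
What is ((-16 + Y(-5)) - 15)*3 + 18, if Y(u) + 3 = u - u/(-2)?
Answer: -213/2 ≈ -106.50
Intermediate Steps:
Y(u) = -3 + 3*u/2 (Y(u) = -3 + (u - u/(-2)) = -3 + (u - u*(-1)/2) = -3 + (u - (-1)*u/2) = -3 + (u + u/2) = -3 + 3*u/2)
((-16 + Y(-5)) - 15)*3 + 18 = ((-16 + (-3 + (3/2)*(-5))) - 15)*3 + 18 = ((-16 + (-3 - 15/2)) - 15)*3 + 18 = ((-16 - 21/2) - 15)*3 + 18 = (-53/2 - 15)*3 + 18 = -83/2*3 + 18 = -249/2 + 18 = -213/2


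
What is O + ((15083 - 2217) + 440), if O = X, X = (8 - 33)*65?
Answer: 11681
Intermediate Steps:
X = -1625 (X = -25*65 = -1625)
O = -1625
O + ((15083 - 2217) + 440) = -1625 + ((15083 - 2217) + 440) = -1625 + (12866 + 440) = -1625 + 13306 = 11681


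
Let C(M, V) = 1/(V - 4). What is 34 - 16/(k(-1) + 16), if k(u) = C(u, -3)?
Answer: 3662/111 ≈ 32.991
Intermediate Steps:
C(M, V) = 1/(-4 + V)
k(u) = -⅐ (k(u) = 1/(-4 - 3) = 1/(-7) = -⅐)
34 - 16/(k(-1) + 16) = 34 - 16/(-⅐ + 16) = 34 - 16/(111/7) = 34 + (7/111)*(-16) = 34 - 112/111 = 3662/111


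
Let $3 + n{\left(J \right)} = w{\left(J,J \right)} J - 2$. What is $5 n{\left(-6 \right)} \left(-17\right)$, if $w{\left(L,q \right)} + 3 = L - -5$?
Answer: $-1615$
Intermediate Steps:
$w{\left(L,q \right)} = 2 + L$ ($w{\left(L,q \right)} = -3 + \left(L - -5\right) = -3 + \left(L + 5\right) = -3 + \left(5 + L\right) = 2 + L$)
$n{\left(J \right)} = -5 + J \left(2 + J\right)$ ($n{\left(J \right)} = -3 + \left(\left(2 + J\right) J - 2\right) = -3 + \left(J \left(2 + J\right) - 2\right) = -3 + \left(-2 + J \left(2 + J\right)\right) = -5 + J \left(2 + J\right)$)
$5 n{\left(-6 \right)} \left(-17\right) = 5 \left(-5 - 6 \left(2 - 6\right)\right) \left(-17\right) = 5 \left(-5 - -24\right) \left(-17\right) = 5 \left(-5 + 24\right) \left(-17\right) = 5 \cdot 19 \left(-17\right) = 95 \left(-17\right) = -1615$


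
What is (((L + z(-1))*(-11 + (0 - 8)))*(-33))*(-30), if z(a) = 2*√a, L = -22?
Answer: 413820 - 37620*I ≈ 4.1382e+5 - 37620.0*I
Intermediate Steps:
(((L + z(-1))*(-11 + (0 - 8)))*(-33))*(-30) = (((-22 + 2*√(-1))*(-11 + (0 - 8)))*(-33))*(-30) = (((-22 + 2*I)*(-11 - 8))*(-33))*(-30) = (((-22 + 2*I)*(-19))*(-33))*(-30) = ((418 - 38*I)*(-33))*(-30) = (-13794 + 1254*I)*(-30) = 413820 - 37620*I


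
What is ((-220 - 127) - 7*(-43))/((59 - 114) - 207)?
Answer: 23/131 ≈ 0.17557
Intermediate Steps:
((-220 - 127) - 7*(-43))/((59 - 114) - 207) = (-347 + 301)/(-55 - 207) = -46/(-262) = -46*(-1/262) = 23/131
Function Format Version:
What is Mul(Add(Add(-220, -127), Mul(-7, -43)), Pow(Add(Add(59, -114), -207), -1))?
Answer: Rational(23, 131) ≈ 0.17557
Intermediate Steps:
Mul(Add(Add(-220, -127), Mul(-7, -43)), Pow(Add(Add(59, -114), -207), -1)) = Mul(Add(-347, 301), Pow(Add(-55, -207), -1)) = Mul(-46, Pow(-262, -1)) = Mul(-46, Rational(-1, 262)) = Rational(23, 131)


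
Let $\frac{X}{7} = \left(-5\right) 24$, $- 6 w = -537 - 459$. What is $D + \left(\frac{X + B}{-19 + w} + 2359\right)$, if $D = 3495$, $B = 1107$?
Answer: $\frac{286935}{49} \approx 5855.8$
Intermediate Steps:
$w = 166$ ($w = - \frac{-537 - 459}{6} = \left(- \frac{1}{6}\right) \left(-996\right) = 166$)
$X = -840$ ($X = 7 \left(\left(-5\right) 24\right) = 7 \left(-120\right) = -840$)
$D + \left(\frac{X + B}{-19 + w} + 2359\right) = 3495 + \left(\frac{-840 + 1107}{-19 + 166} + 2359\right) = 3495 + \left(\frac{267}{147} + 2359\right) = 3495 + \left(267 \cdot \frac{1}{147} + 2359\right) = 3495 + \left(\frac{89}{49} + 2359\right) = 3495 + \frac{115680}{49} = \frac{286935}{49}$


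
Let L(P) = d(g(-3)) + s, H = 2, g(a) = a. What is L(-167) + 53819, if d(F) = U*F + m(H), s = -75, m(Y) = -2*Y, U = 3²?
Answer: 53713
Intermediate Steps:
U = 9
d(F) = -4 + 9*F (d(F) = 9*F - 2*2 = 9*F - 4 = -4 + 9*F)
L(P) = -106 (L(P) = (-4 + 9*(-3)) - 75 = (-4 - 27) - 75 = -31 - 75 = -106)
L(-167) + 53819 = -106 + 53819 = 53713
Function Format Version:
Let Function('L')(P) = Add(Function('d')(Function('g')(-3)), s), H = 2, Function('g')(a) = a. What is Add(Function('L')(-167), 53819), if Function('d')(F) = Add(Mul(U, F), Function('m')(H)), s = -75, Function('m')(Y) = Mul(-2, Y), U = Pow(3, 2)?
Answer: 53713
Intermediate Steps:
U = 9
Function('d')(F) = Add(-4, Mul(9, F)) (Function('d')(F) = Add(Mul(9, F), Mul(-2, 2)) = Add(Mul(9, F), -4) = Add(-4, Mul(9, F)))
Function('L')(P) = -106 (Function('L')(P) = Add(Add(-4, Mul(9, -3)), -75) = Add(Add(-4, -27), -75) = Add(-31, -75) = -106)
Add(Function('L')(-167), 53819) = Add(-106, 53819) = 53713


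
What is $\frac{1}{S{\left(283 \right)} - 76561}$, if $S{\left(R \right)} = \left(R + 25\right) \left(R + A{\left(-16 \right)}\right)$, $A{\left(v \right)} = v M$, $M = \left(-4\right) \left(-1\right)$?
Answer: $- \frac{1}{9109} \approx -0.00010978$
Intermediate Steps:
$M = 4$
$A{\left(v \right)} = 4 v$ ($A{\left(v \right)} = v 4 = 4 v$)
$S{\left(R \right)} = \left(-64 + R\right) \left(25 + R\right)$ ($S{\left(R \right)} = \left(R + 25\right) \left(R + 4 \left(-16\right)\right) = \left(25 + R\right) \left(R - 64\right) = \left(25 + R\right) \left(-64 + R\right) = \left(-64 + R\right) \left(25 + R\right)$)
$\frac{1}{S{\left(283 \right)} - 76561} = \frac{1}{\left(-1600 + 283^{2} - 11037\right) - 76561} = \frac{1}{\left(-1600 + 80089 - 11037\right) - 76561} = \frac{1}{67452 - 76561} = \frac{1}{-9109} = - \frac{1}{9109}$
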